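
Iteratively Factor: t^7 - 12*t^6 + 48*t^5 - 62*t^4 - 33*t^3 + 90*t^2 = (t - 2)*(t^6 - 10*t^5 + 28*t^4 - 6*t^3 - 45*t^2) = (t - 3)*(t - 2)*(t^5 - 7*t^4 + 7*t^3 + 15*t^2) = (t - 3)*(t - 2)*(t + 1)*(t^4 - 8*t^3 + 15*t^2) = t*(t - 3)*(t - 2)*(t + 1)*(t^3 - 8*t^2 + 15*t) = t^2*(t - 3)*(t - 2)*(t + 1)*(t^2 - 8*t + 15) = t^2*(t - 5)*(t - 3)*(t - 2)*(t + 1)*(t - 3)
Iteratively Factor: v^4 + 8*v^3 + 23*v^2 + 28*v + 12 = (v + 2)*(v^3 + 6*v^2 + 11*v + 6) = (v + 1)*(v + 2)*(v^2 + 5*v + 6) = (v + 1)*(v + 2)*(v + 3)*(v + 2)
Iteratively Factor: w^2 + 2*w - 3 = (w - 1)*(w + 3)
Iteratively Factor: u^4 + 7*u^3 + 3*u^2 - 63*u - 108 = (u + 3)*(u^3 + 4*u^2 - 9*u - 36) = (u + 3)*(u + 4)*(u^2 - 9) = (u + 3)^2*(u + 4)*(u - 3)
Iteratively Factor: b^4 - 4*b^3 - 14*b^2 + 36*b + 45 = (b - 5)*(b^3 + b^2 - 9*b - 9) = (b - 5)*(b + 1)*(b^2 - 9) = (b - 5)*(b + 1)*(b + 3)*(b - 3)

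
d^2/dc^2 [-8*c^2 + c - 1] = -16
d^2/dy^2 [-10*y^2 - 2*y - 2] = -20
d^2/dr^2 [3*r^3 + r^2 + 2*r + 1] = 18*r + 2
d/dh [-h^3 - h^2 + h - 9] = -3*h^2 - 2*h + 1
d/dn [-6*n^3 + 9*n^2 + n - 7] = -18*n^2 + 18*n + 1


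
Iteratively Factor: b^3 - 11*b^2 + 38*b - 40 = (b - 2)*(b^2 - 9*b + 20) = (b - 5)*(b - 2)*(b - 4)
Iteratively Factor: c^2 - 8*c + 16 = (c - 4)*(c - 4)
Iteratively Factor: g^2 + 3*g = (g)*(g + 3)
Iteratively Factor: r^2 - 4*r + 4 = (r - 2)*(r - 2)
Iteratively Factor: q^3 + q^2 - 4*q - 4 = (q + 2)*(q^2 - q - 2) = (q + 1)*(q + 2)*(q - 2)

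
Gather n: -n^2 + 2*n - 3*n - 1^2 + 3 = -n^2 - n + 2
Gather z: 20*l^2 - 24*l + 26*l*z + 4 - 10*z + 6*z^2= 20*l^2 - 24*l + 6*z^2 + z*(26*l - 10) + 4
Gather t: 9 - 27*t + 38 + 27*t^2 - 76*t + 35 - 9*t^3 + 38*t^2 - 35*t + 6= -9*t^3 + 65*t^2 - 138*t + 88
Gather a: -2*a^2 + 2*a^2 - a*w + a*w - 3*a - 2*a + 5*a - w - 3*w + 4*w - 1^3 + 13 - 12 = 0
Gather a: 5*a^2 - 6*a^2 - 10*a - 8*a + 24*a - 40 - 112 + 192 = -a^2 + 6*a + 40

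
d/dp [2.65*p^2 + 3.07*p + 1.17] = 5.3*p + 3.07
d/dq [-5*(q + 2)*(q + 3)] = -10*q - 25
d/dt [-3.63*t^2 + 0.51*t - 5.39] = 0.51 - 7.26*t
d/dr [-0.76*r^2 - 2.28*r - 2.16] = -1.52*r - 2.28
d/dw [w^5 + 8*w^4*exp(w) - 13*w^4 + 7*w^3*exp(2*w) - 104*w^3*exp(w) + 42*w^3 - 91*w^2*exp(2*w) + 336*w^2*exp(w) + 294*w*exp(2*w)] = 8*w^4*exp(w) + 5*w^4 + 14*w^3*exp(2*w) - 72*w^3*exp(w) - 52*w^3 - 161*w^2*exp(2*w) + 24*w^2*exp(w) + 126*w^2 + 406*w*exp(2*w) + 672*w*exp(w) + 294*exp(2*w)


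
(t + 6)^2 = t^2 + 12*t + 36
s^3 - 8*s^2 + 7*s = s*(s - 7)*(s - 1)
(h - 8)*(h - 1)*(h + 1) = h^3 - 8*h^2 - h + 8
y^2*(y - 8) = y^3 - 8*y^2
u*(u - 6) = u^2 - 6*u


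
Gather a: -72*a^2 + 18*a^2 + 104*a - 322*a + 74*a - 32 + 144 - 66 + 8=-54*a^2 - 144*a + 54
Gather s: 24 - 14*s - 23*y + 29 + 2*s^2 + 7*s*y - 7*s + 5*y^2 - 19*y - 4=2*s^2 + s*(7*y - 21) + 5*y^2 - 42*y + 49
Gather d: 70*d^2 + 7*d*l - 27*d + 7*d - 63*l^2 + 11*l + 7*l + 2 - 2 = 70*d^2 + d*(7*l - 20) - 63*l^2 + 18*l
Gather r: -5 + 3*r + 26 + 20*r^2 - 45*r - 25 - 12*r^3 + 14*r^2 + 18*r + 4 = -12*r^3 + 34*r^2 - 24*r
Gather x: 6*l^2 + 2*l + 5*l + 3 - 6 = 6*l^2 + 7*l - 3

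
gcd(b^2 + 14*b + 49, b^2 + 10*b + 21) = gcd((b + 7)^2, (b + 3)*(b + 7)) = b + 7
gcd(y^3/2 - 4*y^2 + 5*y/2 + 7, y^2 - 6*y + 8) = y - 2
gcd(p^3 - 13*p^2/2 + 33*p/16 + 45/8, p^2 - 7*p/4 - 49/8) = 1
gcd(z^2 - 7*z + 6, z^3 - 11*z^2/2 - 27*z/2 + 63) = z - 6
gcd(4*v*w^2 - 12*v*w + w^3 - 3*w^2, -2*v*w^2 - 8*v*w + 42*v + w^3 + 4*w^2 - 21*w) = w - 3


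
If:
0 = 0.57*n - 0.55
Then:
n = 0.96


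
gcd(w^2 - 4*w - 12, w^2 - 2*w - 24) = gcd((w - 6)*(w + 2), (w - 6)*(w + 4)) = w - 6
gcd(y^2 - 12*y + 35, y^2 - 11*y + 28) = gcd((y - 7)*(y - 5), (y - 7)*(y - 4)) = y - 7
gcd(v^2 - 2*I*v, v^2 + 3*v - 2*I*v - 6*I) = v - 2*I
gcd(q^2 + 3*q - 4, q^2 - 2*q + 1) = q - 1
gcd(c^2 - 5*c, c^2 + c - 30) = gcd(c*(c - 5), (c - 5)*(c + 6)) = c - 5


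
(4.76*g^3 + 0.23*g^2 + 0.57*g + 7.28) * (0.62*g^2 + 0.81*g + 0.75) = 2.9512*g^5 + 3.9982*g^4 + 4.1097*g^3 + 5.1478*g^2 + 6.3243*g + 5.46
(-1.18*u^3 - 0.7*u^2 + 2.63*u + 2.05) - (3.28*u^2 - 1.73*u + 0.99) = -1.18*u^3 - 3.98*u^2 + 4.36*u + 1.06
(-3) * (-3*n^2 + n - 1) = 9*n^2 - 3*n + 3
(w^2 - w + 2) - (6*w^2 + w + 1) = -5*w^2 - 2*w + 1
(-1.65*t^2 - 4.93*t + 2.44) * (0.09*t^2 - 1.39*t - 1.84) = -0.1485*t^4 + 1.8498*t^3 + 10.1083*t^2 + 5.6796*t - 4.4896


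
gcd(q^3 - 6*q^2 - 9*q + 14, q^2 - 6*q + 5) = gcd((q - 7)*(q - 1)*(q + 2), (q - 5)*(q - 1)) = q - 1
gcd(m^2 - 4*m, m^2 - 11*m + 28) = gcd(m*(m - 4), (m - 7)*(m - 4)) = m - 4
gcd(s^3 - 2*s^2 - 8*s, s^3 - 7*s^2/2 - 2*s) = s^2 - 4*s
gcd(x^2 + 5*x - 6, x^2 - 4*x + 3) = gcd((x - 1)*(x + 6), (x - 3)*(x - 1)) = x - 1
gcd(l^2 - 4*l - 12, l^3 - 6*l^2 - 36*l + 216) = l - 6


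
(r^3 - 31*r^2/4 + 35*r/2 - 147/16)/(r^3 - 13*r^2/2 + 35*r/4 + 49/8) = (4*r - 3)/(2*(2*r + 1))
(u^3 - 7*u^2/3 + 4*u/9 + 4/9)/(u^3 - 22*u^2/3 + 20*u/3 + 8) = (9*u^2 - 3*u - 2)/(3*(3*u^2 - 16*u - 12))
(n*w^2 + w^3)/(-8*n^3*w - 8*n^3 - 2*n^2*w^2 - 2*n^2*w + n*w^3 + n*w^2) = w^2*(n + w)/(n*(-8*n^2*w - 8*n^2 - 2*n*w^2 - 2*n*w + w^3 + w^2))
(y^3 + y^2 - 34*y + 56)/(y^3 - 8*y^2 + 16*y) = (y^2 + 5*y - 14)/(y*(y - 4))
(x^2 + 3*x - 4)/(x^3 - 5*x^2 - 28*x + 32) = 1/(x - 8)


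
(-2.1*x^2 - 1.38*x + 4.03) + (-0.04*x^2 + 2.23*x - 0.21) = -2.14*x^2 + 0.85*x + 3.82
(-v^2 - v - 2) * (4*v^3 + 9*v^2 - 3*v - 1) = -4*v^5 - 13*v^4 - 14*v^3 - 14*v^2 + 7*v + 2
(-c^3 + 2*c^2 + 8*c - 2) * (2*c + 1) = -2*c^4 + 3*c^3 + 18*c^2 + 4*c - 2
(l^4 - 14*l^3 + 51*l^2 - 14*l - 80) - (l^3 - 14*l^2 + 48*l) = l^4 - 15*l^3 + 65*l^2 - 62*l - 80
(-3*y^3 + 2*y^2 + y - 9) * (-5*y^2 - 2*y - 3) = 15*y^5 - 4*y^4 + 37*y^2 + 15*y + 27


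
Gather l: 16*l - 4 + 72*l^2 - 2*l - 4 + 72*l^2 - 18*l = 144*l^2 - 4*l - 8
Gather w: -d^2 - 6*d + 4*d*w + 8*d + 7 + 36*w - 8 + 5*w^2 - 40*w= -d^2 + 2*d + 5*w^2 + w*(4*d - 4) - 1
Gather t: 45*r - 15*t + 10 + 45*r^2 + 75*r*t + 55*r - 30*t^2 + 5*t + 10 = 45*r^2 + 100*r - 30*t^2 + t*(75*r - 10) + 20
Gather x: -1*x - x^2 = -x^2 - x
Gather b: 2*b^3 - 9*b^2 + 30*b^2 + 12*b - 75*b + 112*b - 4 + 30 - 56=2*b^3 + 21*b^2 + 49*b - 30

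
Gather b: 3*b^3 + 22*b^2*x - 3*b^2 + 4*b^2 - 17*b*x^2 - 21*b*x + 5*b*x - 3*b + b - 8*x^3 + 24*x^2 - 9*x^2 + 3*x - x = 3*b^3 + b^2*(22*x + 1) + b*(-17*x^2 - 16*x - 2) - 8*x^3 + 15*x^2 + 2*x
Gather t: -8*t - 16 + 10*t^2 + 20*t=10*t^2 + 12*t - 16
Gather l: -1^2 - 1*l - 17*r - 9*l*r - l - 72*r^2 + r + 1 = l*(-9*r - 2) - 72*r^2 - 16*r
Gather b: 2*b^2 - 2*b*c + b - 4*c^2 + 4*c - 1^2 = 2*b^2 + b*(1 - 2*c) - 4*c^2 + 4*c - 1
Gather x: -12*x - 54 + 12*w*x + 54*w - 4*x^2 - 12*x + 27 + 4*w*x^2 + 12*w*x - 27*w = 27*w + x^2*(4*w - 4) + x*(24*w - 24) - 27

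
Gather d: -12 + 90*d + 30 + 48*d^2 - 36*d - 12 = 48*d^2 + 54*d + 6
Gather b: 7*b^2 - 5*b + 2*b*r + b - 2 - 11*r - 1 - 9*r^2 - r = 7*b^2 + b*(2*r - 4) - 9*r^2 - 12*r - 3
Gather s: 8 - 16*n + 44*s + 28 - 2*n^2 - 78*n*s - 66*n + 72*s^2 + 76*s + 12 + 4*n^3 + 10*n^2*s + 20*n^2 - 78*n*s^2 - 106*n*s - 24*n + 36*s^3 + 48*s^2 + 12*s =4*n^3 + 18*n^2 - 106*n + 36*s^3 + s^2*(120 - 78*n) + s*(10*n^2 - 184*n + 132) + 48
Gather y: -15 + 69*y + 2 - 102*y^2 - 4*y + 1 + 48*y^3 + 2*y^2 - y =48*y^3 - 100*y^2 + 64*y - 12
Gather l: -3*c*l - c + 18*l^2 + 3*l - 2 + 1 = -c + 18*l^2 + l*(3 - 3*c) - 1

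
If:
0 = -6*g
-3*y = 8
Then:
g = 0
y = -8/3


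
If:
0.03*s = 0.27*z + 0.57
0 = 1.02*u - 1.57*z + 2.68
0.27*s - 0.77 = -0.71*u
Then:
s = 12.63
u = -3.72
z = -0.71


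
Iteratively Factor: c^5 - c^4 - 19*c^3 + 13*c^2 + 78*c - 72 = (c - 2)*(c^4 + c^3 - 17*c^2 - 21*c + 36) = (c - 4)*(c - 2)*(c^3 + 5*c^2 + 3*c - 9) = (c - 4)*(c - 2)*(c + 3)*(c^2 + 2*c - 3) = (c - 4)*(c - 2)*(c - 1)*(c + 3)*(c + 3)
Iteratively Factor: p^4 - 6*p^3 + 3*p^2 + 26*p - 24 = (p - 1)*(p^3 - 5*p^2 - 2*p + 24) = (p - 4)*(p - 1)*(p^2 - p - 6) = (p - 4)*(p - 3)*(p - 1)*(p + 2)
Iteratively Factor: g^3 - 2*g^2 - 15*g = (g)*(g^2 - 2*g - 15) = g*(g + 3)*(g - 5)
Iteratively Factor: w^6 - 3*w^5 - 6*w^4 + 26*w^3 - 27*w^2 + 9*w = (w)*(w^5 - 3*w^4 - 6*w^3 + 26*w^2 - 27*w + 9) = w*(w + 3)*(w^4 - 6*w^3 + 12*w^2 - 10*w + 3) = w*(w - 1)*(w + 3)*(w^3 - 5*w^2 + 7*w - 3) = w*(w - 3)*(w - 1)*(w + 3)*(w^2 - 2*w + 1) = w*(w - 3)*(w - 1)^2*(w + 3)*(w - 1)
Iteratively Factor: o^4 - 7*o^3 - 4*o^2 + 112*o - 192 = (o - 4)*(o^3 - 3*o^2 - 16*o + 48) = (o - 4)*(o - 3)*(o^2 - 16) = (o - 4)*(o - 3)*(o + 4)*(o - 4)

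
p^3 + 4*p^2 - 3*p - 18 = (p - 2)*(p + 3)^2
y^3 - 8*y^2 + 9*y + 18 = (y - 6)*(y - 3)*(y + 1)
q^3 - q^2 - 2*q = q*(q - 2)*(q + 1)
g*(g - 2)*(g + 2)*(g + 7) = g^4 + 7*g^3 - 4*g^2 - 28*g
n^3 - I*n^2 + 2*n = n*(n - 2*I)*(n + I)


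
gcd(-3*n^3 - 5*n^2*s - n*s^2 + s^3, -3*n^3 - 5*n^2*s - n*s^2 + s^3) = -3*n^3 - 5*n^2*s - n*s^2 + s^3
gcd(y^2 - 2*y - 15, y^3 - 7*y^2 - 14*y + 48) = y + 3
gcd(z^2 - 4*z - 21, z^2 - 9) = z + 3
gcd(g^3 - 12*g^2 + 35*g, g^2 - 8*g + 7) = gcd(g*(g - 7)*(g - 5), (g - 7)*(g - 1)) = g - 7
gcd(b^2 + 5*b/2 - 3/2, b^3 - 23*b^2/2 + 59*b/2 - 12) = b - 1/2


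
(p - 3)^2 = p^2 - 6*p + 9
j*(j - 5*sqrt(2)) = j^2 - 5*sqrt(2)*j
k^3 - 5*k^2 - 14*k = k*(k - 7)*(k + 2)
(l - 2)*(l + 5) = l^2 + 3*l - 10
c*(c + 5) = c^2 + 5*c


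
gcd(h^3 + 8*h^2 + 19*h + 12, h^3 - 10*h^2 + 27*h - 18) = 1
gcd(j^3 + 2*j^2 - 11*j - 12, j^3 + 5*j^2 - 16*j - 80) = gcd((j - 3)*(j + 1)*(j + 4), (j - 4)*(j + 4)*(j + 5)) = j + 4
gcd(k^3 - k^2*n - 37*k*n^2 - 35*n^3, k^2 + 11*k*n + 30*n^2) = k + 5*n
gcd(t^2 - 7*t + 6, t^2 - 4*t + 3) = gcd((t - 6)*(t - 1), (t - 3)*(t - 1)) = t - 1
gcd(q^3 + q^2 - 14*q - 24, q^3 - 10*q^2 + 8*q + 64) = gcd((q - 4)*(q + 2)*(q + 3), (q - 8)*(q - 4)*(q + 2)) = q^2 - 2*q - 8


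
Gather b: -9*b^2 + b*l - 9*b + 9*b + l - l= -9*b^2 + b*l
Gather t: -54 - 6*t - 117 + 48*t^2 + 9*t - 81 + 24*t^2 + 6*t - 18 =72*t^2 + 9*t - 270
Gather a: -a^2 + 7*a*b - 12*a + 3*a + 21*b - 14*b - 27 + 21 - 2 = -a^2 + a*(7*b - 9) + 7*b - 8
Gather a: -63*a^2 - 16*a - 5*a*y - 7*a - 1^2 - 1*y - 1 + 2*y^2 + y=-63*a^2 + a*(-5*y - 23) + 2*y^2 - 2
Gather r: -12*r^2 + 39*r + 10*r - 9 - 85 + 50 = -12*r^2 + 49*r - 44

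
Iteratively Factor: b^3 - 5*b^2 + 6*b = (b - 3)*(b^2 - 2*b) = b*(b - 3)*(b - 2)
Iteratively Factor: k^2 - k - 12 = (k - 4)*(k + 3)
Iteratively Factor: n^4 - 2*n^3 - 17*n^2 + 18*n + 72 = (n - 3)*(n^3 + n^2 - 14*n - 24) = (n - 3)*(n + 2)*(n^2 - n - 12) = (n - 4)*(n - 3)*(n + 2)*(n + 3)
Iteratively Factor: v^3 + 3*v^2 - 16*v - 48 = (v - 4)*(v^2 + 7*v + 12) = (v - 4)*(v + 4)*(v + 3)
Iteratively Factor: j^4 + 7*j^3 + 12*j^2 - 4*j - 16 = (j + 2)*(j^3 + 5*j^2 + 2*j - 8) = (j + 2)*(j + 4)*(j^2 + j - 2) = (j - 1)*(j + 2)*(j + 4)*(j + 2)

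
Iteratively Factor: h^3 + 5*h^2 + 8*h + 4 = (h + 1)*(h^2 + 4*h + 4) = (h + 1)*(h + 2)*(h + 2)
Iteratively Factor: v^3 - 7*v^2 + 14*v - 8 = (v - 4)*(v^2 - 3*v + 2) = (v - 4)*(v - 2)*(v - 1)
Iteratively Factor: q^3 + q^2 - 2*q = (q + 2)*(q^2 - q) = q*(q + 2)*(q - 1)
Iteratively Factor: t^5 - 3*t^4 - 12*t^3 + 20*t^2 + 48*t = (t + 2)*(t^4 - 5*t^3 - 2*t^2 + 24*t) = t*(t + 2)*(t^3 - 5*t^2 - 2*t + 24) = t*(t + 2)^2*(t^2 - 7*t + 12) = t*(t - 3)*(t + 2)^2*(t - 4)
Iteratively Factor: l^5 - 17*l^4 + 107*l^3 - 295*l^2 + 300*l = (l - 5)*(l^4 - 12*l^3 + 47*l^2 - 60*l) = (l - 5)*(l - 3)*(l^3 - 9*l^2 + 20*l) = (l - 5)*(l - 4)*(l - 3)*(l^2 - 5*l) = (l - 5)^2*(l - 4)*(l - 3)*(l)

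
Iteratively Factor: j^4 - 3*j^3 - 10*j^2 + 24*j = (j + 3)*(j^3 - 6*j^2 + 8*j) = (j - 2)*(j + 3)*(j^2 - 4*j) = (j - 4)*(j - 2)*(j + 3)*(j)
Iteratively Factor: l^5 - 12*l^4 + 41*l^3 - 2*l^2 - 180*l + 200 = (l + 2)*(l^4 - 14*l^3 + 69*l^2 - 140*l + 100) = (l - 2)*(l + 2)*(l^3 - 12*l^2 + 45*l - 50) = (l - 5)*(l - 2)*(l + 2)*(l^2 - 7*l + 10) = (l - 5)*(l - 2)^2*(l + 2)*(l - 5)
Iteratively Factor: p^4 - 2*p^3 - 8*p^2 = (p)*(p^3 - 2*p^2 - 8*p) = p*(p + 2)*(p^2 - 4*p) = p*(p - 4)*(p + 2)*(p)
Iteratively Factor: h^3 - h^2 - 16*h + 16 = (h + 4)*(h^2 - 5*h + 4) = (h - 1)*(h + 4)*(h - 4)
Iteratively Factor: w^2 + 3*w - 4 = (w + 4)*(w - 1)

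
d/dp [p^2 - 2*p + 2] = 2*p - 2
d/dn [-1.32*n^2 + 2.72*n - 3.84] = 2.72 - 2.64*n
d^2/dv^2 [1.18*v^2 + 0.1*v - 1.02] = 2.36000000000000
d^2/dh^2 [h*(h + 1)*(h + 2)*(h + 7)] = 12*h^2 + 60*h + 46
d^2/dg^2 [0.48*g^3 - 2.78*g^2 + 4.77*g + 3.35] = 2.88*g - 5.56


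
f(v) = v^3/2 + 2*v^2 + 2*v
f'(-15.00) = 279.50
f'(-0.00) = 2.00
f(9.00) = 544.50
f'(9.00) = 159.50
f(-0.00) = 0.00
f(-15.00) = -1267.50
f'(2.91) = 26.34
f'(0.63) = 5.12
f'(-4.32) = 12.71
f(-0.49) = -0.56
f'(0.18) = 2.77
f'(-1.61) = -0.55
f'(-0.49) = 0.40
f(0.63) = 2.18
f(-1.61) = -0.12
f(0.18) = 0.43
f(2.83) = 33.01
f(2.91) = 35.08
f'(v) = 3*v^2/2 + 4*v + 2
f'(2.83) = 25.33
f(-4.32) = -11.63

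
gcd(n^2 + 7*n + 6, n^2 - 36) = n + 6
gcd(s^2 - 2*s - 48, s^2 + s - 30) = s + 6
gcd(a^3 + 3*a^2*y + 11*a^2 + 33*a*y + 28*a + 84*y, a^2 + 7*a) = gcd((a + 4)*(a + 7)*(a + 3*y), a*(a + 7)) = a + 7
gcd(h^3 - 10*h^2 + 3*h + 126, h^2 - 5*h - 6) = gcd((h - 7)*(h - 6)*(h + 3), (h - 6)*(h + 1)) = h - 6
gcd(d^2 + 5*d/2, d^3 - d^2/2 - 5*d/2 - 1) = 1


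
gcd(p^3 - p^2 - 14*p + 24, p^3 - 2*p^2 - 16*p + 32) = p^2 + 2*p - 8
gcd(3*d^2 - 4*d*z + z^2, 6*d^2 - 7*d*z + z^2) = -d + z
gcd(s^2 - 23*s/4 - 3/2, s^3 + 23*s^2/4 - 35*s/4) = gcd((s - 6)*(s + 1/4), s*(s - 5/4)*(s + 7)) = 1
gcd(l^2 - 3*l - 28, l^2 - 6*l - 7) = l - 7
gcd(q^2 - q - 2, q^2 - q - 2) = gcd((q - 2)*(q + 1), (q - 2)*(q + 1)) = q^2 - q - 2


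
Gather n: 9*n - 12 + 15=9*n + 3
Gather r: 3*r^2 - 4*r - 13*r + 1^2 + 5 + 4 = 3*r^2 - 17*r + 10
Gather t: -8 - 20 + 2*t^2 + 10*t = 2*t^2 + 10*t - 28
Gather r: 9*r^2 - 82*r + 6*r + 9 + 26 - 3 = 9*r^2 - 76*r + 32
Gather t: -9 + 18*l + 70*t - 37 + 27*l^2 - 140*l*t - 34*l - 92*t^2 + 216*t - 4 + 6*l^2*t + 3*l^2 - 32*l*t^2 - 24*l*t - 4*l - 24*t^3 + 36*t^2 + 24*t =30*l^2 - 20*l - 24*t^3 + t^2*(-32*l - 56) + t*(6*l^2 - 164*l + 310) - 50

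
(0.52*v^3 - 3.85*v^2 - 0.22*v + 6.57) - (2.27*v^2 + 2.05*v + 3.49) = 0.52*v^3 - 6.12*v^2 - 2.27*v + 3.08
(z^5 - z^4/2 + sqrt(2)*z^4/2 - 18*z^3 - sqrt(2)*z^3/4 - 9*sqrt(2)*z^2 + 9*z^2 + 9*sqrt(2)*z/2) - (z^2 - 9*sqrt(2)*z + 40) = z^5 - z^4/2 + sqrt(2)*z^4/2 - 18*z^3 - sqrt(2)*z^3/4 - 9*sqrt(2)*z^2 + 8*z^2 + 27*sqrt(2)*z/2 - 40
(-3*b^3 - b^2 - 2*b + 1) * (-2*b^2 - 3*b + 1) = 6*b^5 + 11*b^4 + 4*b^3 + 3*b^2 - 5*b + 1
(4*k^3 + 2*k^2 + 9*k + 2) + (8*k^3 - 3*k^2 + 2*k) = 12*k^3 - k^2 + 11*k + 2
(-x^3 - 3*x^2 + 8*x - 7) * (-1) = x^3 + 3*x^2 - 8*x + 7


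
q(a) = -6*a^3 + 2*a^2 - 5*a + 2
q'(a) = -18*a^2 + 4*a - 5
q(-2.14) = 80.66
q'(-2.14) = -95.99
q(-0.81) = 10.55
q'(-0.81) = -20.05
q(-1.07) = 16.99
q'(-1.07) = -29.89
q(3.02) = -160.12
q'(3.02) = -157.09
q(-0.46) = 5.31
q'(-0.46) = -10.65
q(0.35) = 0.24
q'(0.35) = -5.80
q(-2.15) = 81.63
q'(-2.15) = -96.80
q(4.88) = -672.06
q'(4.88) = -414.14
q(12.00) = -10138.00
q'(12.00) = -2549.00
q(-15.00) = 20777.00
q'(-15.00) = -4115.00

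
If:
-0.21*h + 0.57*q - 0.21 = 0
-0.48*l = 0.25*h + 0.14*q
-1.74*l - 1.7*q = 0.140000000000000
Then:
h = 1.24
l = -0.89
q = 0.83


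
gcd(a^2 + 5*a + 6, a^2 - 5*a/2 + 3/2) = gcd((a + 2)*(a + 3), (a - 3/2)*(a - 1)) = 1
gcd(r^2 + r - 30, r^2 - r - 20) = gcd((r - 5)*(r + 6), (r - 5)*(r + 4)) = r - 5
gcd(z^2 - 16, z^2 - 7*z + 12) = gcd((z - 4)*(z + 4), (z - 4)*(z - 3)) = z - 4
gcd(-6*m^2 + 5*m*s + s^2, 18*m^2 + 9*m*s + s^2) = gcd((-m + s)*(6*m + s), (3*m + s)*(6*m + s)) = 6*m + s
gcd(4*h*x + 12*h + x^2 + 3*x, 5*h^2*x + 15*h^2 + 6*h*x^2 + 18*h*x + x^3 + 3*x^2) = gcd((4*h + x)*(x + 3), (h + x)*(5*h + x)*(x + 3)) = x + 3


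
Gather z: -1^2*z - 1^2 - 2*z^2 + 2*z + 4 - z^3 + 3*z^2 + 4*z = -z^3 + z^2 + 5*z + 3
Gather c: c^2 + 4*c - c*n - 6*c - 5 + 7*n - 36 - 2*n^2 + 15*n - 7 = c^2 + c*(-n - 2) - 2*n^2 + 22*n - 48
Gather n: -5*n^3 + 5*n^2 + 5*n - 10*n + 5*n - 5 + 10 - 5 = -5*n^3 + 5*n^2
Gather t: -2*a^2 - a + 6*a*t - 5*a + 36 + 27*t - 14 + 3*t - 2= -2*a^2 - 6*a + t*(6*a + 30) + 20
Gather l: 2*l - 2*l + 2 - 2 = 0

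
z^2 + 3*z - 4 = (z - 1)*(z + 4)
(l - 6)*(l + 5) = l^2 - l - 30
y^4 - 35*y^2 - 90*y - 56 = (y - 7)*(y + 1)*(y + 2)*(y + 4)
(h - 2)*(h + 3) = h^2 + h - 6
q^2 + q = q*(q + 1)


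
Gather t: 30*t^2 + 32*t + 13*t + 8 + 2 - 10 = 30*t^2 + 45*t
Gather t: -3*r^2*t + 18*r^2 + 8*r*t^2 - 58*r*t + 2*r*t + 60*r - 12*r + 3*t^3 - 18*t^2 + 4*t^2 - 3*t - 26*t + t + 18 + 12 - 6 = 18*r^2 + 48*r + 3*t^3 + t^2*(8*r - 14) + t*(-3*r^2 - 56*r - 28) + 24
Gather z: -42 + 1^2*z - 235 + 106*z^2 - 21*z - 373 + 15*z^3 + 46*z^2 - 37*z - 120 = 15*z^3 + 152*z^2 - 57*z - 770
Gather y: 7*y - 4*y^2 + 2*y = -4*y^2 + 9*y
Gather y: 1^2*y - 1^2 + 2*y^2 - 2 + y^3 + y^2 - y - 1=y^3 + 3*y^2 - 4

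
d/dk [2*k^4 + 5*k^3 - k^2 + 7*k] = 8*k^3 + 15*k^2 - 2*k + 7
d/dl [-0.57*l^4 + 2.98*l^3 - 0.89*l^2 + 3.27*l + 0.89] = -2.28*l^3 + 8.94*l^2 - 1.78*l + 3.27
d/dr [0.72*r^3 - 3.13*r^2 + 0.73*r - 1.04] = 2.16*r^2 - 6.26*r + 0.73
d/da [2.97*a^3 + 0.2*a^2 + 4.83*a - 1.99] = 8.91*a^2 + 0.4*a + 4.83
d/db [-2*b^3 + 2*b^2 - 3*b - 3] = -6*b^2 + 4*b - 3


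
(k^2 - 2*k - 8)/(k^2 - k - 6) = (k - 4)/(k - 3)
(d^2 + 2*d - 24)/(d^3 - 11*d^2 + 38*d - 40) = (d + 6)/(d^2 - 7*d + 10)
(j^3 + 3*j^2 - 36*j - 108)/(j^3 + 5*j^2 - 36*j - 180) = (j + 3)/(j + 5)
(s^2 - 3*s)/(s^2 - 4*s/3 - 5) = 3*s/(3*s + 5)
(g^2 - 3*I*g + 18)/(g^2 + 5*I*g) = (g^2 - 3*I*g + 18)/(g*(g + 5*I))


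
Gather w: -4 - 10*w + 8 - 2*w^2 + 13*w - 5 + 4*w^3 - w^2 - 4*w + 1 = 4*w^3 - 3*w^2 - w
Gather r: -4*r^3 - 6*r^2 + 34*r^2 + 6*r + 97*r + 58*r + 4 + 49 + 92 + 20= -4*r^3 + 28*r^2 + 161*r + 165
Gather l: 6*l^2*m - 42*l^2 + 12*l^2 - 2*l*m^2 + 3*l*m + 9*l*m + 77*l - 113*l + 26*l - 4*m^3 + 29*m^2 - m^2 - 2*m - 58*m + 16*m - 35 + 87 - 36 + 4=l^2*(6*m - 30) + l*(-2*m^2 + 12*m - 10) - 4*m^3 + 28*m^2 - 44*m + 20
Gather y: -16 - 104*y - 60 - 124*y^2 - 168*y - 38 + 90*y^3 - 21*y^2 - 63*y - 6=90*y^3 - 145*y^2 - 335*y - 120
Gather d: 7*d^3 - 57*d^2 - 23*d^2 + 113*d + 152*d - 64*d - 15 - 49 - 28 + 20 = 7*d^3 - 80*d^2 + 201*d - 72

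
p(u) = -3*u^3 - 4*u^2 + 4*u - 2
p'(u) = -9*u^2 - 8*u + 4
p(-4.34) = 150.54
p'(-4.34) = -130.80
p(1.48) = -14.57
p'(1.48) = -27.55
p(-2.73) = 18.31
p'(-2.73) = -41.24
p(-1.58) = -6.47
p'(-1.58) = -5.83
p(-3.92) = 101.56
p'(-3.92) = -102.94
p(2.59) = -70.59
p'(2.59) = -77.09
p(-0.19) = -2.88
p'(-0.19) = 5.20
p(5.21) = -514.00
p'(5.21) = -281.98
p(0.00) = -2.00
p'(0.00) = 4.00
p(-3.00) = 31.00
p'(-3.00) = -53.00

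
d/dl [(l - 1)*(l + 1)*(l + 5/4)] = 3*l^2 + 5*l/2 - 1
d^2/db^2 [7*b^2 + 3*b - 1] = 14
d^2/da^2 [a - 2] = 0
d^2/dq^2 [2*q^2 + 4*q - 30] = 4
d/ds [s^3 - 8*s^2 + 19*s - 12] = 3*s^2 - 16*s + 19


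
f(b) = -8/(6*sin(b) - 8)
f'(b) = 48*cos(b)/(6*sin(b) - 8)^2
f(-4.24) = 3.01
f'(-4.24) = -3.09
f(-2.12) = 0.61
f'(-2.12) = -0.15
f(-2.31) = 0.64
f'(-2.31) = -0.21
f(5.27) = 0.61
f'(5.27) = 0.15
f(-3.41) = 1.25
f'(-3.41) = -1.13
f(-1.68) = 0.57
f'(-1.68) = -0.03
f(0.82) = 2.21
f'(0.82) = 2.51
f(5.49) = 0.65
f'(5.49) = 0.22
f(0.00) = 1.00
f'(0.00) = 0.75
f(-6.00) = 1.27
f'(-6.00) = 1.15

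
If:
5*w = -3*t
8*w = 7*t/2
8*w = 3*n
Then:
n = 0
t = 0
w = 0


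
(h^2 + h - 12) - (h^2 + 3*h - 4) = -2*h - 8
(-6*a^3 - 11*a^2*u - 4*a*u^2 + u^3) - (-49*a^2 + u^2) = -6*a^3 - 11*a^2*u + 49*a^2 - 4*a*u^2 + u^3 - u^2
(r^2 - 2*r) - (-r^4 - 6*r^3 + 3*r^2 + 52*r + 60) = r^4 + 6*r^3 - 2*r^2 - 54*r - 60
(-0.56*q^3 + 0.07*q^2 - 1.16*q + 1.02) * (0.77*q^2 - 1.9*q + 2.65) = -0.4312*q^5 + 1.1179*q^4 - 2.5102*q^3 + 3.1749*q^2 - 5.012*q + 2.703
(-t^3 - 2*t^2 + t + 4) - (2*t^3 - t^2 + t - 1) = -3*t^3 - t^2 + 5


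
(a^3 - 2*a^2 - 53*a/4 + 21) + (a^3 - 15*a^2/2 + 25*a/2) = 2*a^3 - 19*a^2/2 - 3*a/4 + 21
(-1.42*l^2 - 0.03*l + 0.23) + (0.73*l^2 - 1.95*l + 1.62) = -0.69*l^2 - 1.98*l + 1.85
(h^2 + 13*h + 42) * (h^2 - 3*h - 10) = h^4 + 10*h^3 - 7*h^2 - 256*h - 420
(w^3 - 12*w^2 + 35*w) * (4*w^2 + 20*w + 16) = 4*w^5 - 28*w^4 - 84*w^3 + 508*w^2 + 560*w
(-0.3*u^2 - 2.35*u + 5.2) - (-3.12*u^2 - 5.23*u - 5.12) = 2.82*u^2 + 2.88*u + 10.32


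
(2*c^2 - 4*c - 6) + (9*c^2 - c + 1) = 11*c^2 - 5*c - 5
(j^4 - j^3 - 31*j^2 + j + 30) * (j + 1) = j^5 - 32*j^3 - 30*j^2 + 31*j + 30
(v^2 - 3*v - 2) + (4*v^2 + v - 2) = 5*v^2 - 2*v - 4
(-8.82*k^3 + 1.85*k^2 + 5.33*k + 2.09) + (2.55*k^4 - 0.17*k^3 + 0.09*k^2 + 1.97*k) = 2.55*k^4 - 8.99*k^3 + 1.94*k^2 + 7.3*k + 2.09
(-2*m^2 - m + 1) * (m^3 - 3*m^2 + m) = -2*m^5 + 5*m^4 + 2*m^3 - 4*m^2 + m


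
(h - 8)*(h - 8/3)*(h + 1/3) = h^3 - 31*h^2/3 + 160*h/9 + 64/9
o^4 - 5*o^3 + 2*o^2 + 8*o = o*(o - 4)*(o - 2)*(o + 1)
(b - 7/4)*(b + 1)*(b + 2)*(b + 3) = b^4 + 17*b^3/4 + b^2/2 - 53*b/4 - 21/2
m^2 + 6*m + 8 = (m + 2)*(m + 4)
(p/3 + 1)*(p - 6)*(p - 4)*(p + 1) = p^4/3 - 2*p^3 - 13*p^2/3 + 22*p + 24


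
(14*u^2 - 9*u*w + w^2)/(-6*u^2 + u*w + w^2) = (-7*u + w)/(3*u + w)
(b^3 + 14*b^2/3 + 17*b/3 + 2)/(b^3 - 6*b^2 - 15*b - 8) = (b^2 + 11*b/3 + 2)/(b^2 - 7*b - 8)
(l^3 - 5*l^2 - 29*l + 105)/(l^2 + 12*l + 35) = (l^2 - 10*l + 21)/(l + 7)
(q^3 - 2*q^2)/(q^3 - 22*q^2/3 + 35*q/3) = 3*q*(q - 2)/(3*q^2 - 22*q + 35)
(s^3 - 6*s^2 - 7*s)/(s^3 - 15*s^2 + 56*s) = (s + 1)/(s - 8)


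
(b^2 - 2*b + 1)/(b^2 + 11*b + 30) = (b^2 - 2*b + 1)/(b^2 + 11*b + 30)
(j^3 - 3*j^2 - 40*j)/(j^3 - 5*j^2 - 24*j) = (j + 5)/(j + 3)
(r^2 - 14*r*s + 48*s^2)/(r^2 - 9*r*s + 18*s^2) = (r - 8*s)/(r - 3*s)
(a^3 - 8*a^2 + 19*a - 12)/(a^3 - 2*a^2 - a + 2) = (a^2 - 7*a + 12)/(a^2 - a - 2)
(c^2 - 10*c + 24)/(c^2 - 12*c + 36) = (c - 4)/(c - 6)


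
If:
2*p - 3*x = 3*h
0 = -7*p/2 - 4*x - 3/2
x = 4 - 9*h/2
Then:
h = 308/291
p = 43/97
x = -74/97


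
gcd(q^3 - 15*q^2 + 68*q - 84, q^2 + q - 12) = 1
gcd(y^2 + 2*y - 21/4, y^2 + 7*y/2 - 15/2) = y - 3/2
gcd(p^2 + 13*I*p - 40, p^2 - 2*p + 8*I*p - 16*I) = p + 8*I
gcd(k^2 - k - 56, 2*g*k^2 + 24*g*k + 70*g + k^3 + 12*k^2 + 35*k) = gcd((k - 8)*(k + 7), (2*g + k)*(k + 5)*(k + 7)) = k + 7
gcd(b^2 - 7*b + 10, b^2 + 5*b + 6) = 1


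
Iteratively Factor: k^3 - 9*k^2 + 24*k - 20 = (k - 2)*(k^2 - 7*k + 10) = (k - 5)*(k - 2)*(k - 2)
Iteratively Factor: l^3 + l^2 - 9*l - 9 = (l + 3)*(l^2 - 2*l - 3) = (l + 1)*(l + 3)*(l - 3)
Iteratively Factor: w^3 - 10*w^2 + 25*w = (w - 5)*(w^2 - 5*w) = w*(w - 5)*(w - 5)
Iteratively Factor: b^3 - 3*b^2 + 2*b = (b)*(b^2 - 3*b + 2) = b*(b - 2)*(b - 1)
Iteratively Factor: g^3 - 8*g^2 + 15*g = (g - 3)*(g^2 - 5*g) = (g - 5)*(g - 3)*(g)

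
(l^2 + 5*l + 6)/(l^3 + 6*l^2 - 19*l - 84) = (l + 2)/(l^2 + 3*l - 28)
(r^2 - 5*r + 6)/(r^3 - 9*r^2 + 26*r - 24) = 1/(r - 4)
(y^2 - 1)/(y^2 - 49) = (y^2 - 1)/(y^2 - 49)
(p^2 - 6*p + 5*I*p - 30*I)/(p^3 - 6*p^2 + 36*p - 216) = (p + 5*I)/(p^2 + 36)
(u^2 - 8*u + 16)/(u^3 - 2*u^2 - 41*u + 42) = (u^2 - 8*u + 16)/(u^3 - 2*u^2 - 41*u + 42)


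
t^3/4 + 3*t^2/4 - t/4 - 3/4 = (t/4 + 1/4)*(t - 1)*(t + 3)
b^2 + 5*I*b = b*(b + 5*I)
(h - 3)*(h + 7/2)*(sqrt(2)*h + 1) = sqrt(2)*h^3 + sqrt(2)*h^2/2 + h^2 - 21*sqrt(2)*h/2 + h/2 - 21/2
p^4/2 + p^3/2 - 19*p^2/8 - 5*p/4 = p*(p/2 + 1/4)*(p - 2)*(p + 5/2)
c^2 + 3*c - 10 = (c - 2)*(c + 5)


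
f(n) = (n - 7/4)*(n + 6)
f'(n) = 2*n + 17/4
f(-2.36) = -14.96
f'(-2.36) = -0.47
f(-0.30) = -11.68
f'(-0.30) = 3.65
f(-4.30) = -10.28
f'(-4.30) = -4.35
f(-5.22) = -5.44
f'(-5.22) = -6.19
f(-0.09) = -10.87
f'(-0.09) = 4.07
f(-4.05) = -11.31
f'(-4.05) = -3.85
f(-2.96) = -14.32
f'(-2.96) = -1.67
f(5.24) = 39.23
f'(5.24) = 14.73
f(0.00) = -10.50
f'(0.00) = 4.25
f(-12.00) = 82.50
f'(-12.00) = -19.75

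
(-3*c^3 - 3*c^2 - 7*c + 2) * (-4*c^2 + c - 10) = 12*c^5 + 9*c^4 + 55*c^3 + 15*c^2 + 72*c - 20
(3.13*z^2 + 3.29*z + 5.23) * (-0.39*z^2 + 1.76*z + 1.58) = -1.2207*z^4 + 4.2257*z^3 + 8.6961*z^2 + 14.403*z + 8.2634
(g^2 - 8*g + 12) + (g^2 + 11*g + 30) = 2*g^2 + 3*g + 42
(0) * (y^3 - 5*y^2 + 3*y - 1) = 0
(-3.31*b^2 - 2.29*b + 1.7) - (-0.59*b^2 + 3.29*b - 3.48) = -2.72*b^2 - 5.58*b + 5.18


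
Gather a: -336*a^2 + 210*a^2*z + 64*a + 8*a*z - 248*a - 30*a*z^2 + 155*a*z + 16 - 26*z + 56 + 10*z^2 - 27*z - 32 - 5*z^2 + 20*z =a^2*(210*z - 336) + a*(-30*z^2 + 163*z - 184) + 5*z^2 - 33*z + 40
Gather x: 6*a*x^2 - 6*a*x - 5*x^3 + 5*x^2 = -6*a*x - 5*x^3 + x^2*(6*a + 5)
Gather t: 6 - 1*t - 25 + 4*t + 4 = 3*t - 15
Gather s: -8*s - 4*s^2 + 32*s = -4*s^2 + 24*s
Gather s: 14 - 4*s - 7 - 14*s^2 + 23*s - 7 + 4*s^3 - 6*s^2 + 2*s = 4*s^3 - 20*s^2 + 21*s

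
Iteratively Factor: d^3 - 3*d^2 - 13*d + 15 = (d - 5)*(d^2 + 2*d - 3) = (d - 5)*(d + 3)*(d - 1)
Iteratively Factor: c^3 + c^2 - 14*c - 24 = (c + 3)*(c^2 - 2*c - 8) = (c - 4)*(c + 3)*(c + 2)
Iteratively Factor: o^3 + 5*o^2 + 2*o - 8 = (o + 2)*(o^2 + 3*o - 4) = (o + 2)*(o + 4)*(o - 1)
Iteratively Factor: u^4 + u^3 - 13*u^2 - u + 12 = (u + 4)*(u^3 - 3*u^2 - u + 3) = (u + 1)*(u + 4)*(u^2 - 4*u + 3) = (u - 3)*(u + 1)*(u + 4)*(u - 1)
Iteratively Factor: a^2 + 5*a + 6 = (a + 2)*(a + 3)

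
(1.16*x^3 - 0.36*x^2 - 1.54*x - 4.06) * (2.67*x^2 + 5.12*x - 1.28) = 3.0972*x^5 + 4.978*x^4 - 7.4398*x^3 - 18.2642*x^2 - 18.816*x + 5.1968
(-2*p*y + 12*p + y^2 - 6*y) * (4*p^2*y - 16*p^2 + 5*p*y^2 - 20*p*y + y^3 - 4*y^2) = -8*p^3*y^2 + 80*p^3*y - 192*p^3 - 6*p^2*y^3 + 60*p^2*y^2 - 144*p^2*y + 3*p*y^4 - 30*p*y^3 + 72*p*y^2 + y^5 - 10*y^4 + 24*y^3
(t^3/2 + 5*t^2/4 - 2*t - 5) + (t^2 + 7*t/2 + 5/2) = t^3/2 + 9*t^2/4 + 3*t/2 - 5/2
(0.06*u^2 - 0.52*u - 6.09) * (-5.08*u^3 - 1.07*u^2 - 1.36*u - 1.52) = -0.3048*u^5 + 2.5774*u^4 + 31.412*u^3 + 7.1323*u^2 + 9.0728*u + 9.2568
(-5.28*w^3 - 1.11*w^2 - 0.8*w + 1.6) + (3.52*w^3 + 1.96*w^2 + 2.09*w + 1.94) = -1.76*w^3 + 0.85*w^2 + 1.29*w + 3.54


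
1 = 1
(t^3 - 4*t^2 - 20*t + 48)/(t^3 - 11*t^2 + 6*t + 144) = (t^2 + 2*t - 8)/(t^2 - 5*t - 24)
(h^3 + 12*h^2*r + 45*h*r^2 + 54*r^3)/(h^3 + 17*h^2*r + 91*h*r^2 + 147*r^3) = (h^2 + 9*h*r + 18*r^2)/(h^2 + 14*h*r + 49*r^2)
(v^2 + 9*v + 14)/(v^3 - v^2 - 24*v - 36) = (v + 7)/(v^2 - 3*v - 18)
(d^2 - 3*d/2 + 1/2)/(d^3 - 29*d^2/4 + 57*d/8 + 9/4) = 4*(2*d^2 - 3*d + 1)/(8*d^3 - 58*d^2 + 57*d + 18)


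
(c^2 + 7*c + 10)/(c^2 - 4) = (c + 5)/(c - 2)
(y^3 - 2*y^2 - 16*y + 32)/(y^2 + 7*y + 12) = (y^2 - 6*y + 8)/(y + 3)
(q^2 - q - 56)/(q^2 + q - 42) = (q - 8)/(q - 6)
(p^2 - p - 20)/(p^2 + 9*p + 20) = (p - 5)/(p + 5)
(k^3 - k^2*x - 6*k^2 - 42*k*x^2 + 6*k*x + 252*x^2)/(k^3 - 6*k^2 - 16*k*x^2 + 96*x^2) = (-k^2 + k*x + 42*x^2)/(-k^2 + 16*x^2)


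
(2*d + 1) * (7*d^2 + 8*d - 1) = 14*d^3 + 23*d^2 + 6*d - 1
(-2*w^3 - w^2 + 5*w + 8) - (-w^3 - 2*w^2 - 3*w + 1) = -w^3 + w^2 + 8*w + 7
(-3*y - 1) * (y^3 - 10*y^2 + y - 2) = -3*y^4 + 29*y^3 + 7*y^2 + 5*y + 2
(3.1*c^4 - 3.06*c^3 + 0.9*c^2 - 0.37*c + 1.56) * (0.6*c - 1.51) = 1.86*c^5 - 6.517*c^4 + 5.1606*c^3 - 1.581*c^2 + 1.4947*c - 2.3556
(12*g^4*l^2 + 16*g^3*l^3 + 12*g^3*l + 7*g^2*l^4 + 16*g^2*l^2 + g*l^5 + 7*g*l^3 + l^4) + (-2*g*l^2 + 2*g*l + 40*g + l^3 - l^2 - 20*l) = 12*g^4*l^2 + 16*g^3*l^3 + 12*g^3*l + 7*g^2*l^4 + 16*g^2*l^2 + g*l^5 + 7*g*l^3 - 2*g*l^2 + 2*g*l + 40*g + l^4 + l^3 - l^2 - 20*l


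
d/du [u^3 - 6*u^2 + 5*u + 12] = 3*u^2 - 12*u + 5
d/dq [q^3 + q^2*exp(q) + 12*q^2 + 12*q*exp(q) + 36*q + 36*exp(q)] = q^2*exp(q) + 3*q^2 + 14*q*exp(q) + 24*q + 48*exp(q) + 36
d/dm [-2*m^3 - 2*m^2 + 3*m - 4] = -6*m^2 - 4*m + 3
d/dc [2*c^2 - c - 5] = 4*c - 1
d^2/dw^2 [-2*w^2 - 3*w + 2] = -4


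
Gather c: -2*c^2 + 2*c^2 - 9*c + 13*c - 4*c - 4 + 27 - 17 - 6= 0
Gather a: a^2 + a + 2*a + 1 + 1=a^2 + 3*a + 2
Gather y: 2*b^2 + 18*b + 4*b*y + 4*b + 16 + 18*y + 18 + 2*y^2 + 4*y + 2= 2*b^2 + 22*b + 2*y^2 + y*(4*b + 22) + 36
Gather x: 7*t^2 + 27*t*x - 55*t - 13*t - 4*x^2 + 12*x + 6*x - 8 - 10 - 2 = 7*t^2 - 68*t - 4*x^2 + x*(27*t + 18) - 20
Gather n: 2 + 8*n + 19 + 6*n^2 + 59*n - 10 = 6*n^2 + 67*n + 11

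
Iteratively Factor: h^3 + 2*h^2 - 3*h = (h + 3)*(h^2 - h) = (h - 1)*(h + 3)*(h)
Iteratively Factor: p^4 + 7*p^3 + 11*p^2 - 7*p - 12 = (p + 4)*(p^3 + 3*p^2 - p - 3) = (p - 1)*(p + 4)*(p^2 + 4*p + 3) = (p - 1)*(p + 3)*(p + 4)*(p + 1)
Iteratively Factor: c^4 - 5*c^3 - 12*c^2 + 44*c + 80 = (c + 2)*(c^3 - 7*c^2 + 2*c + 40) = (c - 5)*(c + 2)*(c^2 - 2*c - 8) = (c - 5)*(c + 2)^2*(c - 4)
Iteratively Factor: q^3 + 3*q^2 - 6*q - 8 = (q + 4)*(q^2 - q - 2) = (q + 1)*(q + 4)*(q - 2)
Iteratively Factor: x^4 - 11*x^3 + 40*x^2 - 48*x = (x - 4)*(x^3 - 7*x^2 + 12*x) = x*(x - 4)*(x^2 - 7*x + 12) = x*(x - 4)^2*(x - 3)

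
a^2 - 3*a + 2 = (a - 2)*(a - 1)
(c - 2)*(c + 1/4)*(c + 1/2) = c^3 - 5*c^2/4 - 11*c/8 - 1/4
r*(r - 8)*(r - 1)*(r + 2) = r^4 - 7*r^3 - 10*r^2 + 16*r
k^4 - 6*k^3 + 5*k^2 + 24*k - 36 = (k - 3)^2*(k - 2)*(k + 2)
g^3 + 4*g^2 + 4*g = g*(g + 2)^2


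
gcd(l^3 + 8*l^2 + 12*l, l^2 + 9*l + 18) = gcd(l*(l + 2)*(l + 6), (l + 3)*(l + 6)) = l + 6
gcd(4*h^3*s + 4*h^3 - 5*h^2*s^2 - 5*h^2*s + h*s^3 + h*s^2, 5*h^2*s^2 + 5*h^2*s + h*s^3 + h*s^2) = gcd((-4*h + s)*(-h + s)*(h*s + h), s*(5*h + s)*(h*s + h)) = h*s + h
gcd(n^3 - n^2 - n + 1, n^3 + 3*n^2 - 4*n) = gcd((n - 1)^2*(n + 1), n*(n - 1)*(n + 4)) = n - 1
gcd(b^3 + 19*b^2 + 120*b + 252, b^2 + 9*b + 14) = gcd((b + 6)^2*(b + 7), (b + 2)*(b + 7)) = b + 7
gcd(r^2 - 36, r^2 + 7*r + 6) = r + 6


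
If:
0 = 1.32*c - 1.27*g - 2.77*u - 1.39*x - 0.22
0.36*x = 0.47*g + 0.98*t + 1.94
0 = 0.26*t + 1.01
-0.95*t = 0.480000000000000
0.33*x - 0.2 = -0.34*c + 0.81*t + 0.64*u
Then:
No Solution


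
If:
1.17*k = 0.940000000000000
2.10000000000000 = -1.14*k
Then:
No Solution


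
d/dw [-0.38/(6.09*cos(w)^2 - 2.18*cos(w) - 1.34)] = (0.8284 - 4.6284*cos(w))*sin(w)/(-6.09*cos(w)^2 + 2.18*cos(w) + 1.34)^2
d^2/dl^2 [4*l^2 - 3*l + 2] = 8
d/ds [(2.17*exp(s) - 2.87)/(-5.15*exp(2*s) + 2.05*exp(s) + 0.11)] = (11.1755*exp(2*s) - 29.561*exp(s) + 6.1222)*exp(s)/(26.5225*exp(4*s) - 21.115*exp(3*s) + 3.0695*exp(2*s) + 0.451*exp(s) + 0.0121)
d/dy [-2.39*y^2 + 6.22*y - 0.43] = 6.22 - 4.78*y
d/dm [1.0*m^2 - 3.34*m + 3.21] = 2.0*m - 3.34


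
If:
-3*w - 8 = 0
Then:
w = -8/3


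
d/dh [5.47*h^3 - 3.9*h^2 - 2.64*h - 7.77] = 16.41*h^2 - 7.8*h - 2.64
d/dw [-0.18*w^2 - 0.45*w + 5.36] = -0.36*w - 0.45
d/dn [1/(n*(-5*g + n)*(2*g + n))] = (-n*(2*g + n) + n*(5*g - n) + (2*g + n)*(5*g - n))/(n^2*(2*g + n)^2*(5*g - n)^2)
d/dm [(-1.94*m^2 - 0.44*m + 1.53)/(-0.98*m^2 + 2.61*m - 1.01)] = (-5.4946*m^2 + 6.9176*m - 3.5489)/(0.9604*m^4 - 5.1156*m^3 + 8.7917*m^2 - 5.2722*m + 1.0201)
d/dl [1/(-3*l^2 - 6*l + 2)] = 6*(l + 1)/(3*l^2 + 6*l - 2)^2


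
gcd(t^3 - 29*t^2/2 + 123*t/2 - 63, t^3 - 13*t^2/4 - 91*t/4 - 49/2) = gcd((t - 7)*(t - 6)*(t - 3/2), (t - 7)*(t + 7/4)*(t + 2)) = t - 7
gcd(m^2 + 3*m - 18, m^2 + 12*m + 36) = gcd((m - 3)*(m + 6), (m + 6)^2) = m + 6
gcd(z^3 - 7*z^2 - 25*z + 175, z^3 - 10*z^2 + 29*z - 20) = z - 5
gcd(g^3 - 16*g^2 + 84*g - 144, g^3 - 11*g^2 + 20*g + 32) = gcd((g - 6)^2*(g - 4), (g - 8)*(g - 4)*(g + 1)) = g - 4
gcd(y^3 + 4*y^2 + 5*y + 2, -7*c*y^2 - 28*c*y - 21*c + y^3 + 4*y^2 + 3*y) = y + 1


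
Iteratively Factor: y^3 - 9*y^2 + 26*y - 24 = (y - 3)*(y^2 - 6*y + 8) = (y - 4)*(y - 3)*(y - 2)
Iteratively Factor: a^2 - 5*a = (a - 5)*(a)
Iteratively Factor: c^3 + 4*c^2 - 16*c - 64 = (c + 4)*(c^2 - 16) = (c - 4)*(c + 4)*(c + 4)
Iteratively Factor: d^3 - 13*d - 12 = (d + 3)*(d^2 - 3*d - 4) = (d + 1)*(d + 3)*(d - 4)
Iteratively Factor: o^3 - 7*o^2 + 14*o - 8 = (o - 1)*(o^2 - 6*o + 8) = (o - 2)*(o - 1)*(o - 4)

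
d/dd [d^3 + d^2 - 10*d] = 3*d^2 + 2*d - 10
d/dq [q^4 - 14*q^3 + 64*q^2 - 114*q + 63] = 4*q^3 - 42*q^2 + 128*q - 114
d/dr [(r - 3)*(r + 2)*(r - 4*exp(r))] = -4*r^2*exp(r) + 3*r^2 - 4*r*exp(r) - 2*r + 28*exp(r) - 6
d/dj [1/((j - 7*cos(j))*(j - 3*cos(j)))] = (-10*j*sin(j) - 2*j + 21*sin(2*j) + 10*cos(j))/((j - 7*cos(j))^2*(j - 3*cos(j))^2)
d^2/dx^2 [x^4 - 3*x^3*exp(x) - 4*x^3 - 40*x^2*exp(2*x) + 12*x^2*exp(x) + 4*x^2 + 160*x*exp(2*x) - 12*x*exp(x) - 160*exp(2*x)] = -3*x^3*exp(x) - 160*x^2*exp(2*x) - 6*x^2*exp(x) + 12*x^2 + 320*x*exp(2*x) + 18*x*exp(x) - 24*x - 80*exp(2*x) + 8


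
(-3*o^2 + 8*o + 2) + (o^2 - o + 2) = -2*o^2 + 7*o + 4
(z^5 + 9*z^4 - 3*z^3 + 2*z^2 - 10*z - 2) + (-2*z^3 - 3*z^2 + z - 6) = z^5 + 9*z^4 - 5*z^3 - z^2 - 9*z - 8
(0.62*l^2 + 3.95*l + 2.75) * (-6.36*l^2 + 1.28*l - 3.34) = -3.9432*l^4 - 24.3284*l^3 - 14.5048*l^2 - 9.673*l - 9.185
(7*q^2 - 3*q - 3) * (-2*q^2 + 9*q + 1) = -14*q^4 + 69*q^3 - 14*q^2 - 30*q - 3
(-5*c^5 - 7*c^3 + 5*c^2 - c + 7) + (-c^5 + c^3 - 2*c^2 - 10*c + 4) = -6*c^5 - 6*c^3 + 3*c^2 - 11*c + 11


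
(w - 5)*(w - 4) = w^2 - 9*w + 20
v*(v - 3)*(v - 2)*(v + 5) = v^4 - 19*v^2 + 30*v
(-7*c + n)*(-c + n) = 7*c^2 - 8*c*n + n^2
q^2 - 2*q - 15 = (q - 5)*(q + 3)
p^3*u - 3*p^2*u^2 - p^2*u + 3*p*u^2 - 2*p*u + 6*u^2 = (p - 2)*(p - 3*u)*(p*u + u)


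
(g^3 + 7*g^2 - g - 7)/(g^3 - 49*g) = (g^2 - 1)/(g*(g - 7))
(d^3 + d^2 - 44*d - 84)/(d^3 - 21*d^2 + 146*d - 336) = (d^2 + 8*d + 12)/(d^2 - 14*d + 48)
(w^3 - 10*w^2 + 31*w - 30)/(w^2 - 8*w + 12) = (w^2 - 8*w + 15)/(w - 6)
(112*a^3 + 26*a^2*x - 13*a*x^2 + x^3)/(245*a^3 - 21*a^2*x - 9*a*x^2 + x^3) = (-16*a^2 - 6*a*x + x^2)/(-35*a^2 - 2*a*x + x^2)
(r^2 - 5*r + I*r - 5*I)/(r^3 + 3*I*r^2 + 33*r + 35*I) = (r - 5)/(r^2 + 2*I*r + 35)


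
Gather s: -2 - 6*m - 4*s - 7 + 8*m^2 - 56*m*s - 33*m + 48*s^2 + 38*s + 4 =8*m^2 - 39*m + 48*s^2 + s*(34 - 56*m) - 5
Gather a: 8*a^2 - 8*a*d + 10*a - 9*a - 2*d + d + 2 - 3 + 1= 8*a^2 + a*(1 - 8*d) - d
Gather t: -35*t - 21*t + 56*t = 0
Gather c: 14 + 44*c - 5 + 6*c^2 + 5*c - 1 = 6*c^2 + 49*c + 8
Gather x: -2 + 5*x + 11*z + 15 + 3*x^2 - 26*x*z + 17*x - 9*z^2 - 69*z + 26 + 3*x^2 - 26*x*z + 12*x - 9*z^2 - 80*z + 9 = 6*x^2 + x*(34 - 52*z) - 18*z^2 - 138*z + 48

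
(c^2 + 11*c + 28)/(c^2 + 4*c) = (c + 7)/c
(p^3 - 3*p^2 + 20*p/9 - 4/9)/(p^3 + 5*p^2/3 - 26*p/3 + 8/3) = (p - 2/3)/(p + 4)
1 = 1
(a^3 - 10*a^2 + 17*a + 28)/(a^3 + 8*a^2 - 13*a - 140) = (a^2 - 6*a - 7)/(a^2 + 12*a + 35)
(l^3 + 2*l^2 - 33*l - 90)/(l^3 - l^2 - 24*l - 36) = (l + 5)/(l + 2)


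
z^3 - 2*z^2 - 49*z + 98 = (z - 7)*(z - 2)*(z + 7)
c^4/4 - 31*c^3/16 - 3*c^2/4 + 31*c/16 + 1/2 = (c/4 + 1/4)*(c - 8)*(c - 1)*(c + 1/4)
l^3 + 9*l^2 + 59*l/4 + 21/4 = (l + 1/2)*(l + 3/2)*(l + 7)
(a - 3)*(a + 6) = a^2 + 3*a - 18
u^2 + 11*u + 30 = (u + 5)*(u + 6)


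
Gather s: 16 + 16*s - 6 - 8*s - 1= 8*s + 9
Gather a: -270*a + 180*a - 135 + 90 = -90*a - 45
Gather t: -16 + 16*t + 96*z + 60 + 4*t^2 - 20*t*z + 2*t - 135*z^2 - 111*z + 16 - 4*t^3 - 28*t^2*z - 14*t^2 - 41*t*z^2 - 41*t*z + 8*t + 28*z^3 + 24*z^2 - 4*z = -4*t^3 + t^2*(-28*z - 10) + t*(-41*z^2 - 61*z + 26) + 28*z^3 - 111*z^2 - 19*z + 60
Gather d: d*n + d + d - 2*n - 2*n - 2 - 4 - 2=d*(n + 2) - 4*n - 8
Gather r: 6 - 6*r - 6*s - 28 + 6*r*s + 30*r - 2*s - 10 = r*(6*s + 24) - 8*s - 32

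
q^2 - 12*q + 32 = (q - 8)*(q - 4)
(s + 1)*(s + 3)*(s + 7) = s^3 + 11*s^2 + 31*s + 21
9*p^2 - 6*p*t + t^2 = (-3*p + t)^2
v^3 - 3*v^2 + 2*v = v*(v - 2)*(v - 1)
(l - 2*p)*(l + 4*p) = l^2 + 2*l*p - 8*p^2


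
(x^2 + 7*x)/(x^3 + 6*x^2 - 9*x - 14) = x/(x^2 - x - 2)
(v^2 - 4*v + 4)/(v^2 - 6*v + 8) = (v - 2)/(v - 4)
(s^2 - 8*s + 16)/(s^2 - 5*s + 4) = (s - 4)/(s - 1)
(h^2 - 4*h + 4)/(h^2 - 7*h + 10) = (h - 2)/(h - 5)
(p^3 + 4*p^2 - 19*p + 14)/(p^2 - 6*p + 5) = (p^2 + 5*p - 14)/(p - 5)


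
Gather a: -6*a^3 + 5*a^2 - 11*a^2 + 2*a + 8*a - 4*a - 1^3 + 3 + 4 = -6*a^3 - 6*a^2 + 6*a + 6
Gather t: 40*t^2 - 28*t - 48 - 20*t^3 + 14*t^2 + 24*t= -20*t^3 + 54*t^2 - 4*t - 48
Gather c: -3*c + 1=1 - 3*c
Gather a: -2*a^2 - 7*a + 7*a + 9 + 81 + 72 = 162 - 2*a^2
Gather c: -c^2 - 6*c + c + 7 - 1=-c^2 - 5*c + 6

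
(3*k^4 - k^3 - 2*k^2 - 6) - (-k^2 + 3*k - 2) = 3*k^4 - k^3 - k^2 - 3*k - 4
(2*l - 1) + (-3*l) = -l - 1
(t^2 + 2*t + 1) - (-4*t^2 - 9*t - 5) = 5*t^2 + 11*t + 6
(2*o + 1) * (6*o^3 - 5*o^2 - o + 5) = 12*o^4 - 4*o^3 - 7*o^2 + 9*o + 5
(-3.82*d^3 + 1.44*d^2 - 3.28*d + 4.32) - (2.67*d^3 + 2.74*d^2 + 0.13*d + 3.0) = -6.49*d^3 - 1.3*d^2 - 3.41*d + 1.32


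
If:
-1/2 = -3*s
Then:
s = 1/6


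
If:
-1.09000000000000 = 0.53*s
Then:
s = -2.06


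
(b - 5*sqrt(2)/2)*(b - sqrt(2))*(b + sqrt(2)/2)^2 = b^4 - 5*sqrt(2)*b^3/2 - 3*b^2/2 + 13*sqrt(2)*b/4 + 5/2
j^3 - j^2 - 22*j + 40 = (j - 4)*(j - 2)*(j + 5)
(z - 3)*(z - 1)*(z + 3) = z^3 - z^2 - 9*z + 9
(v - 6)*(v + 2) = v^2 - 4*v - 12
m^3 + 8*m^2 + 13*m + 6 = (m + 1)^2*(m + 6)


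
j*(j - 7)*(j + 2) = j^3 - 5*j^2 - 14*j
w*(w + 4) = w^2 + 4*w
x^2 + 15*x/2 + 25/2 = (x + 5/2)*(x + 5)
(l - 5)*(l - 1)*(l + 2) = l^3 - 4*l^2 - 7*l + 10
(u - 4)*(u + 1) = u^2 - 3*u - 4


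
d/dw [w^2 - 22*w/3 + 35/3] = 2*w - 22/3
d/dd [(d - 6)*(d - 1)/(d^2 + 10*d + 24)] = (17*d^2 + 36*d - 228)/(d^4 + 20*d^3 + 148*d^2 + 480*d + 576)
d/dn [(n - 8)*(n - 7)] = 2*n - 15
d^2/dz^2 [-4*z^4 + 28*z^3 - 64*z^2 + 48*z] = -48*z^2 + 168*z - 128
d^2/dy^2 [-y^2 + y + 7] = -2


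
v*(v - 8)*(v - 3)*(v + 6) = v^4 - 5*v^3 - 42*v^2 + 144*v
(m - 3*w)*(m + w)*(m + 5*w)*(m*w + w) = m^4*w + 3*m^3*w^2 + m^3*w - 13*m^2*w^3 + 3*m^2*w^2 - 15*m*w^4 - 13*m*w^3 - 15*w^4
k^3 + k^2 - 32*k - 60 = (k - 6)*(k + 2)*(k + 5)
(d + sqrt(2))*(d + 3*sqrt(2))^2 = d^3 + 7*sqrt(2)*d^2 + 30*d + 18*sqrt(2)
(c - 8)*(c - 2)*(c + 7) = c^3 - 3*c^2 - 54*c + 112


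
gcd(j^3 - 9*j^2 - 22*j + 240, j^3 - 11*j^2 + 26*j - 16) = j - 8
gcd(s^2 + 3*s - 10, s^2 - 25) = s + 5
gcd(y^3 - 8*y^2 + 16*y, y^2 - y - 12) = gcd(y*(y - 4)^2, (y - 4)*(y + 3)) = y - 4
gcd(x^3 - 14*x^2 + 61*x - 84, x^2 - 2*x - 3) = x - 3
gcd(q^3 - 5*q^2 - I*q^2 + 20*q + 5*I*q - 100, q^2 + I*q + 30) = q - 5*I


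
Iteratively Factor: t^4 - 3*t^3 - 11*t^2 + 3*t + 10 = (t + 2)*(t^3 - 5*t^2 - t + 5) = (t + 1)*(t + 2)*(t^2 - 6*t + 5) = (t - 1)*(t + 1)*(t + 2)*(t - 5)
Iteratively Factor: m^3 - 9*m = (m + 3)*(m^2 - 3*m) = (m - 3)*(m + 3)*(m)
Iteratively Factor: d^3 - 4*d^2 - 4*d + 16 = (d - 4)*(d^2 - 4) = (d - 4)*(d - 2)*(d + 2)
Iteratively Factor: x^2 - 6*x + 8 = (x - 2)*(x - 4)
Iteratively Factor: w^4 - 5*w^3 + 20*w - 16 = (w + 2)*(w^3 - 7*w^2 + 14*w - 8) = (w - 4)*(w + 2)*(w^2 - 3*w + 2) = (w - 4)*(w - 2)*(w + 2)*(w - 1)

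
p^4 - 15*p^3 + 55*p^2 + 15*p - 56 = (p - 8)*(p - 7)*(p - 1)*(p + 1)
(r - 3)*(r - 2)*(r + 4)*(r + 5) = r^4 + 4*r^3 - 19*r^2 - 46*r + 120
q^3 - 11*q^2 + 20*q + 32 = (q - 8)*(q - 4)*(q + 1)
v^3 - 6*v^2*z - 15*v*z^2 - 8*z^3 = (v - 8*z)*(v + z)^2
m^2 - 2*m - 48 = (m - 8)*(m + 6)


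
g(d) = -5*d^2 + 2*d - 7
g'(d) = 2 - 10*d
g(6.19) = -186.20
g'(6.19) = -59.90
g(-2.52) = -43.79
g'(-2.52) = 27.20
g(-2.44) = -41.65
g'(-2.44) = 26.40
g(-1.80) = -26.80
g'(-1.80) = 20.00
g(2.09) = -24.66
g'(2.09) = -18.90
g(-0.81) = -11.90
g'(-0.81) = 10.10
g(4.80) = -112.60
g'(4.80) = -46.00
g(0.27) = -6.82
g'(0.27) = -0.70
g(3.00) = -46.00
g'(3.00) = -28.00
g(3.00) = -46.00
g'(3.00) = -28.00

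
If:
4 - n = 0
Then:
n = 4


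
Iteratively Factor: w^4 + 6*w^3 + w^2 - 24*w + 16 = (w - 1)*(w^3 + 7*w^2 + 8*w - 16) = (w - 1)*(w + 4)*(w^2 + 3*w - 4) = (w - 1)*(w + 4)^2*(w - 1)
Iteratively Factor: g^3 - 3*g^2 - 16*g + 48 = (g + 4)*(g^2 - 7*g + 12) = (g - 4)*(g + 4)*(g - 3)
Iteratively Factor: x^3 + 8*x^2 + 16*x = (x + 4)*(x^2 + 4*x) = x*(x + 4)*(x + 4)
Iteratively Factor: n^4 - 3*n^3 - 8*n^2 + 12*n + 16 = (n + 1)*(n^3 - 4*n^2 - 4*n + 16) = (n + 1)*(n + 2)*(n^2 - 6*n + 8) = (n - 2)*(n + 1)*(n + 2)*(n - 4)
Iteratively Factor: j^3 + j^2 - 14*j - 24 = (j + 3)*(j^2 - 2*j - 8) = (j + 2)*(j + 3)*(j - 4)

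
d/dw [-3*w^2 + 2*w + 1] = 2 - 6*w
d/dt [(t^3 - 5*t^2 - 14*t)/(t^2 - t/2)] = 2*(2*t^2 - 2*t + 33)/(4*t^2 - 4*t + 1)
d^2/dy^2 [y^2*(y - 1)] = 6*y - 2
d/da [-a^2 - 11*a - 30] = -2*a - 11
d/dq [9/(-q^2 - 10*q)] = 18*(q + 5)/(q^2*(q + 10)^2)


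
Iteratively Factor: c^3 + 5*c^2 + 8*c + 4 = (c + 2)*(c^2 + 3*c + 2) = (c + 1)*(c + 2)*(c + 2)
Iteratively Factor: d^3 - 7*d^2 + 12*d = (d)*(d^2 - 7*d + 12) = d*(d - 4)*(d - 3)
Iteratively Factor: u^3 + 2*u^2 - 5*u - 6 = (u + 1)*(u^2 + u - 6) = (u - 2)*(u + 1)*(u + 3)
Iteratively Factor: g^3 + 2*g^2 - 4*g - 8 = (g + 2)*(g^2 - 4) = (g + 2)^2*(g - 2)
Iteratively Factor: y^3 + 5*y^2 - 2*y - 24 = (y + 3)*(y^2 + 2*y - 8) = (y + 3)*(y + 4)*(y - 2)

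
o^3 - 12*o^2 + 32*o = o*(o - 8)*(o - 4)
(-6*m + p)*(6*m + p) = -36*m^2 + p^2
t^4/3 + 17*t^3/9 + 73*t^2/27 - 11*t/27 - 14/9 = (t/3 + 1/3)*(t - 2/3)*(t + 7/3)*(t + 3)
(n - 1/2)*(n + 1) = n^2 + n/2 - 1/2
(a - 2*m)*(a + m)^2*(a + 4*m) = a^4 + 4*a^3*m - 3*a^2*m^2 - 14*a*m^3 - 8*m^4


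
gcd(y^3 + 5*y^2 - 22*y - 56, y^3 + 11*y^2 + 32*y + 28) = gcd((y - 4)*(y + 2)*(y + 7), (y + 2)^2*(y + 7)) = y^2 + 9*y + 14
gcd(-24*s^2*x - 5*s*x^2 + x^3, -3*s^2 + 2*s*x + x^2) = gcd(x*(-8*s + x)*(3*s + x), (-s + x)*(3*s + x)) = 3*s + x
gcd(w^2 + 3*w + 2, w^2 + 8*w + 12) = w + 2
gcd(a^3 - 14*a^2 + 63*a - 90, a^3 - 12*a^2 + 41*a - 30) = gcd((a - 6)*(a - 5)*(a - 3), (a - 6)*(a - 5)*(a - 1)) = a^2 - 11*a + 30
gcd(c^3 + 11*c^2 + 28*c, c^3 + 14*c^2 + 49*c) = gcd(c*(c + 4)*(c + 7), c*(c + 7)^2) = c^2 + 7*c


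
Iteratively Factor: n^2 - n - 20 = (n - 5)*(n + 4)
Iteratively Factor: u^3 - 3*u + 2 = (u + 2)*(u^2 - 2*u + 1) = (u - 1)*(u + 2)*(u - 1)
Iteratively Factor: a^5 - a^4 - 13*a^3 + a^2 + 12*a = (a - 1)*(a^4 - 13*a^2 - 12*a) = (a - 4)*(a - 1)*(a^3 + 4*a^2 + 3*a) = (a - 4)*(a - 1)*(a + 3)*(a^2 + a) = a*(a - 4)*(a - 1)*(a + 3)*(a + 1)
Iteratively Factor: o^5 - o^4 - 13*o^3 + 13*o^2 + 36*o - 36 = (o - 2)*(o^4 + o^3 - 11*o^2 - 9*o + 18) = (o - 3)*(o - 2)*(o^3 + 4*o^2 + o - 6) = (o - 3)*(o - 2)*(o + 2)*(o^2 + 2*o - 3) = (o - 3)*(o - 2)*(o - 1)*(o + 2)*(o + 3)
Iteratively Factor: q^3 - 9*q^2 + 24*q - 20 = (q - 2)*(q^2 - 7*q + 10) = (q - 5)*(q - 2)*(q - 2)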